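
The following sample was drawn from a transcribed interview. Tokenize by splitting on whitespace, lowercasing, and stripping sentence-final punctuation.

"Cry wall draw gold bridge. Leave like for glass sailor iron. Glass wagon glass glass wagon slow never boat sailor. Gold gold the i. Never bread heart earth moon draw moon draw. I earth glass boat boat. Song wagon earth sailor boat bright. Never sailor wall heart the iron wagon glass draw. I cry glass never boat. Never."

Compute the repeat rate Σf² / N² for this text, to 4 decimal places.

0.0612

Frequencies: glass:7, never:5, boat:5, draw:4, sailor:4, wagon:4, gold:3, i:3, earth:3, cry:2, wall:2, iron:2, the:2, heart:2, moon:2, bridge:1, leave:1, like:1, for:1, slow:1, … (3 more, each freq 1)
Σf² = 206; N² = 3364
Repeat rate = 206 / 3364 = 0.0612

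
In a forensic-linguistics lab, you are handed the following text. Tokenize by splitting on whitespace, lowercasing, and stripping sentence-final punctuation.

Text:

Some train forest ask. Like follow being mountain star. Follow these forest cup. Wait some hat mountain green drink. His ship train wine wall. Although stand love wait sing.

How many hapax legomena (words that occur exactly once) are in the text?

17

Frequencies: some:2, train:2, forest:2, follow:2, mountain:2, wait:2, ask:1, like:1, being:1, star:1, these:1, cup:1, hat:1, green:1, drink:1, his:1, ship:1, wine:1, wall:1, although:1, … (3 more, each freq 1)
Hapax (freq=1): although, ask, being, cup, drink, green, hat, his, like, love, ship, sing, stand, star, these, wall, wine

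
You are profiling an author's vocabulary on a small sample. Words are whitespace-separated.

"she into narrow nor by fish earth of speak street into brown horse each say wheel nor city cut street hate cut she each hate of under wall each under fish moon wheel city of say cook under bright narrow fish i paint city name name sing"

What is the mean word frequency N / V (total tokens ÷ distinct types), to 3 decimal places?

1.741

N = 47 tokens, V = 27 types.
Mean frequency = N / V = 47 / 27 = 1.741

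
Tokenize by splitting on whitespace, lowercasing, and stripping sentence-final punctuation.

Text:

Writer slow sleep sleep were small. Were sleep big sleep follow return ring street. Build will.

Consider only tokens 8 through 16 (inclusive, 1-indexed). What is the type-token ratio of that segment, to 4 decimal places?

0.8889

Segment tokens 8–16: sleep, big, sleep, follow, return, ring, street, build, will
Segment N = 9, segment V = 8.
TTR = 8 / 9 = 0.8889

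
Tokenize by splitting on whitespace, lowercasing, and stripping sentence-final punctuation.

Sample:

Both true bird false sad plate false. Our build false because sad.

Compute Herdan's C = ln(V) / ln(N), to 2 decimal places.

0.88

N = 12, V = 9.
ln(V) = 2.197225, ln(N) = 2.484907
C = 2.197225 / 2.484907 = 0.88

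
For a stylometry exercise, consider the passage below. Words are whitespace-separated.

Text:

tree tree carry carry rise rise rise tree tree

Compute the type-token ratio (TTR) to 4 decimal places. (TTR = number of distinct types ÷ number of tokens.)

N = 9 tokens, V = 3 types.
TTR = V / N = 3 / 9 = 0.3333

0.3333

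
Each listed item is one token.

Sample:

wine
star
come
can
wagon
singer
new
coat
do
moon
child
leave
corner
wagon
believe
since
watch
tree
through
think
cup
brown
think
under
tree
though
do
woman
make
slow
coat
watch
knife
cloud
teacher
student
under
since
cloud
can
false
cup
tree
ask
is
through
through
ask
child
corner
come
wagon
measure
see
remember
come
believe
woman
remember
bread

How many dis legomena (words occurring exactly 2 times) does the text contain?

Frequencies: come:3, wagon:3, tree:3, through:3, can:2, coat:2, do:2, child:2, corner:2, believe:2, since:2, watch:2, think:2, cup:2, under:2, woman:2, cloud:2, ask:2, remember:2, wine:1, … (17 more, each freq 1)
Words with frequency 2: ask, believe, can, child, cloud, coat, corner, cup, do, remember, since, think, under, watch, woman

15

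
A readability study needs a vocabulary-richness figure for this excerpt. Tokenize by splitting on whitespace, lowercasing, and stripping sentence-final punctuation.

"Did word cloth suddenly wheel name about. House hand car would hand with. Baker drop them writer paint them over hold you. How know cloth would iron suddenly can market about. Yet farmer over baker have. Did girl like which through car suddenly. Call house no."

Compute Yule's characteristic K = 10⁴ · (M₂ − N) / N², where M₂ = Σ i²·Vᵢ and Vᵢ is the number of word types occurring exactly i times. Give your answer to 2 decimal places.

Frequencies: suddenly:3, did:2, cloth:2, about:2, house:2, hand:2, car:2, would:2, baker:2, them:2, over:2, word:1, wheel:1, name:1, with:1, drop:1, writer:1, paint:1, hold:1, you:1, … (14 more, each freq 1)
N = 46. Frequency spectrum: V_1=23, V_2=10, V_3=1
M₂ = 1²·23 + 2²·10 + 3²·1 = 72
K = 10000 × (72 − 46) / 46² = 122.87

122.87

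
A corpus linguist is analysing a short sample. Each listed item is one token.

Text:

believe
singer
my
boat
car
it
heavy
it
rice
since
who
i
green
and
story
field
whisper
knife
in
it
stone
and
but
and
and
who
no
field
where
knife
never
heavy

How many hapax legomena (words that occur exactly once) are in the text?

17

Frequencies: and:4, it:3, heavy:2, who:2, field:2, knife:2, believe:1, singer:1, my:1, boat:1, car:1, rice:1, since:1, i:1, green:1, story:1, whisper:1, in:1, stone:1, but:1, … (3 more, each freq 1)
Hapax (freq=1): believe, boat, but, car, green, i, in, my, never, no, rice, since, singer, stone, story, where, whisper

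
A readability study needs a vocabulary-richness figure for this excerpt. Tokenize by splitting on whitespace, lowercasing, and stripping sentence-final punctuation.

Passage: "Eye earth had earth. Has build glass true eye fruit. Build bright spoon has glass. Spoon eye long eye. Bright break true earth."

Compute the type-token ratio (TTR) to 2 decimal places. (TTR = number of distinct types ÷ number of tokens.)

N = 23 tokens, V = 12 types.
TTR = V / N = 12 / 23 = 0.52

0.52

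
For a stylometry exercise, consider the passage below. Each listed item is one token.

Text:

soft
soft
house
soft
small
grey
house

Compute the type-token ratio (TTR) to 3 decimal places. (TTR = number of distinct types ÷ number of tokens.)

0.571

N = 7 tokens, V = 4 types.
TTR = V / N = 4 / 7 = 0.571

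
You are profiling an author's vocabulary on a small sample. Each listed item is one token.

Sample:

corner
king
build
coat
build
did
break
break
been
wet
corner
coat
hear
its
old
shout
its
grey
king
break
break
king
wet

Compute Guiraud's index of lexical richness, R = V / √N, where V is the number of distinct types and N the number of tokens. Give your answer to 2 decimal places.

N = 23, V = 13.
√N = 4.795832
R = 13 / 4.795832 = 2.71

2.71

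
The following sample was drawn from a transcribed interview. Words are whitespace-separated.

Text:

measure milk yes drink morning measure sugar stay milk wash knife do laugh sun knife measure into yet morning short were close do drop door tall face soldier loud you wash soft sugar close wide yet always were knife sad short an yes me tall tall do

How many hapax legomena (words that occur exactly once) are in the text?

17

Frequencies: measure:3, knife:3, do:3, tall:3, milk:2, yes:2, morning:2, sugar:2, wash:2, yet:2, short:2, were:2, close:2, drink:1, stay:1, laugh:1, sun:1, into:1, drop:1, door:1, … (10 more, each freq 1)
Hapax (freq=1): always, an, door, drink, drop, face, into, laugh, loud, me, sad, soft, soldier, stay, sun, wide, you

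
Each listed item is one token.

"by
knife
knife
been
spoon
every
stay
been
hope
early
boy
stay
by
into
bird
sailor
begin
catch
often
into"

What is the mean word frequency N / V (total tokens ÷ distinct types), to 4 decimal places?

1.3333

N = 20 tokens, V = 15 types.
Mean frequency = N / V = 20 / 15 = 1.3333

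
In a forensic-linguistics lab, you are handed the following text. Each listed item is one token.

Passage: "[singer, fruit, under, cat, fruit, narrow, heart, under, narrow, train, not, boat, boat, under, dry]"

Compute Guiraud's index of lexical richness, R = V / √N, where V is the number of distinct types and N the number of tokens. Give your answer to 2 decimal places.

2.58

N = 15, V = 10.
√N = 3.872983
R = 10 / 3.872983 = 2.58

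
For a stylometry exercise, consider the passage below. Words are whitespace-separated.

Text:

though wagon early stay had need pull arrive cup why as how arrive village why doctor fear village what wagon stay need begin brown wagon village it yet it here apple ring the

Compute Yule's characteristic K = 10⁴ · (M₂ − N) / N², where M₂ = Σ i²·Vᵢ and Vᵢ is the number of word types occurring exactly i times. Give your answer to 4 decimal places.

Frequencies: wagon:3, village:3, stay:2, need:2, arrive:2, why:2, it:2, though:1, early:1, had:1, pull:1, cup:1, as:1, how:1, doctor:1, fear:1, what:1, begin:1, brown:1, yet:1, … (4 more, each freq 1)
N = 33. Frequency spectrum: V_1=17, V_2=5, V_3=2
M₂ = 1²·17 + 2²·5 + 3²·2 = 55
K = 10000 × (55 − 33) / 33² = 202.0202

202.0202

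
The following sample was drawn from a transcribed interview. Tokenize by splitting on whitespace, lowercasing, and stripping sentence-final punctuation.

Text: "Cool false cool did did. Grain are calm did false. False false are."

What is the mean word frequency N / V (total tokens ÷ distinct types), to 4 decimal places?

N = 13 tokens, V = 6 types.
Mean frequency = N / V = 13 / 6 = 2.1667

2.1667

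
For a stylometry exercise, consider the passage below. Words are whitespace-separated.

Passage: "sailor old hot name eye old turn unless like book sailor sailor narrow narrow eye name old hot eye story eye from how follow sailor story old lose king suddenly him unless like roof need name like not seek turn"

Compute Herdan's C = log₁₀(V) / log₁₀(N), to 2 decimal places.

0.84

N = 40, V = 22.
log₁₀(V) = 1.342423, log₁₀(N) = 1.602060
C = 1.342423 / 1.602060 = 0.84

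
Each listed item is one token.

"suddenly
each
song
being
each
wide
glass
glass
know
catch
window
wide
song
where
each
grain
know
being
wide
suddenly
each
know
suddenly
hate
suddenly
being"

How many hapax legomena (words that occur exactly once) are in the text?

5

Frequencies: suddenly:4, each:4, being:3, wide:3, know:3, song:2, glass:2, catch:1, window:1, where:1, grain:1, hate:1
Hapax (freq=1): catch, grain, hate, where, window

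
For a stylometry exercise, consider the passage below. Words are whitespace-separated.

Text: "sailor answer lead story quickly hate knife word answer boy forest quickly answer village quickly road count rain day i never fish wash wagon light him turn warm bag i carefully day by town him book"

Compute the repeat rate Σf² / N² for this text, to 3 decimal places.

0.042

Frequencies: answer:3, quickly:3, day:2, i:2, him:2, sailor:1, lead:1, story:1, hate:1, knife:1, word:1, boy:1, forest:1, village:1, road:1, count:1, rain:1, never:1, fish:1, wash:1, … (9 more, each freq 1)
Σf² = 54; N² = 1296
Repeat rate = 54 / 1296 = 0.042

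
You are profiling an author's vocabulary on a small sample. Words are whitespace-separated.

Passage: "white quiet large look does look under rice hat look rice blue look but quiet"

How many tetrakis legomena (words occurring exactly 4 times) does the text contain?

Frequencies: look:4, quiet:2, rice:2, white:1, large:1, does:1, under:1, hat:1, blue:1, but:1
Words with frequency 4: look

1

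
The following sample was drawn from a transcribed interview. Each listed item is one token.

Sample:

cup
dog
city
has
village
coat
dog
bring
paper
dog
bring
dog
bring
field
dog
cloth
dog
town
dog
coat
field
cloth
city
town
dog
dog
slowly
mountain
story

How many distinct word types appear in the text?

Distinct types: {bring, city, cloth, coat, cup, dog, field, has, mountain, paper, slowly, story, town, village}
V = 14

14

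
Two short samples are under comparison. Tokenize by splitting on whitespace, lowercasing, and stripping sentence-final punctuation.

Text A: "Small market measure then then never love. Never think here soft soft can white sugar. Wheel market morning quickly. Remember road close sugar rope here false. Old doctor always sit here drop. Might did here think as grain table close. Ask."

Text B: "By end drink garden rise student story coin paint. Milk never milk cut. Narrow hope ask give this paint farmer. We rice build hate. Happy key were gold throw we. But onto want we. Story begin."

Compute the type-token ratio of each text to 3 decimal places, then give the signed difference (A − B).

TTR(A) = 31/41 = 0.756
TTR(B) = 31/36 = 0.861
Difference = 0.756 − 0.861 = -0.105

-0.105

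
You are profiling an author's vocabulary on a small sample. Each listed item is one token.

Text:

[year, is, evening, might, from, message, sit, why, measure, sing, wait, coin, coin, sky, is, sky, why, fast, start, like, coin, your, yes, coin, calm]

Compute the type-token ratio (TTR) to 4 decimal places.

N = 25 tokens, V = 19 types.
TTR = V / N = 19 / 25 = 0.7600

0.7600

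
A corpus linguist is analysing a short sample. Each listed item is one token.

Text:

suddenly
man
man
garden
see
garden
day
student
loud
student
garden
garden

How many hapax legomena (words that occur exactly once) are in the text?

Frequencies: garden:4, man:2, student:2, suddenly:1, see:1, day:1, loud:1
Hapax (freq=1): day, loud, see, suddenly

4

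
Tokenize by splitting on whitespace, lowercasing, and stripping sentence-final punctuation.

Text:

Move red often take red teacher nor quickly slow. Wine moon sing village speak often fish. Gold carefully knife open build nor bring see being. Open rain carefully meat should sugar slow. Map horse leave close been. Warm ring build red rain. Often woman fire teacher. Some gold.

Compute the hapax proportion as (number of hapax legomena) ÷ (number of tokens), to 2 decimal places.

0.54

Frequencies: red:3, often:3, teacher:2, nor:2, slow:2, gold:2, carefully:2, open:2, build:2, rain:2, move:1, take:1, quickly:1, wine:1, moon:1, sing:1, village:1, speak:1, fish:1, knife:1, … (16 more, each freq 1)
Hapax count = 26; token count = 48.
Ratio = 26 / 48 = 0.54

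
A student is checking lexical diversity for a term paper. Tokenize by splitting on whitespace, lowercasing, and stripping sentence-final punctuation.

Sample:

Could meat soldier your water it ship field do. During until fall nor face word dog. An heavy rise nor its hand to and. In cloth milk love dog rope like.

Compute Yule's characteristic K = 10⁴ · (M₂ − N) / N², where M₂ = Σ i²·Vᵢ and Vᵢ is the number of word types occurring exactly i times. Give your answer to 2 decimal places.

Frequencies: nor:2, dog:2, could:1, meat:1, soldier:1, your:1, water:1, it:1, ship:1, field:1, do:1, during:1, until:1, fall:1, face:1, word:1, an:1, heavy:1, rise:1, its:1, … (9 more, each freq 1)
N = 31. Frequency spectrum: V_1=27, V_2=2
M₂ = 1²·27 + 2²·2 = 35
K = 10000 × (35 − 31) / 31² = 41.62

41.62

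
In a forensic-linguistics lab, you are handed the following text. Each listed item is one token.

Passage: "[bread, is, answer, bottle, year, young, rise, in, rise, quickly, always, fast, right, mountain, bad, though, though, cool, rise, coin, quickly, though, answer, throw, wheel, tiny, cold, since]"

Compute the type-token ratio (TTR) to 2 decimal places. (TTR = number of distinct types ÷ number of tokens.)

0.79

N = 28 tokens, V = 22 types.
TTR = V / N = 22 / 28 = 0.79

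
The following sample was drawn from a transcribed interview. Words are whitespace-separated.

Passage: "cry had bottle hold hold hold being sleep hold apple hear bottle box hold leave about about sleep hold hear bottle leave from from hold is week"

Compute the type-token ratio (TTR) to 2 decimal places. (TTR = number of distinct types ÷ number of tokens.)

0.52

N = 27 tokens, V = 14 types.
TTR = V / N = 14 / 27 = 0.52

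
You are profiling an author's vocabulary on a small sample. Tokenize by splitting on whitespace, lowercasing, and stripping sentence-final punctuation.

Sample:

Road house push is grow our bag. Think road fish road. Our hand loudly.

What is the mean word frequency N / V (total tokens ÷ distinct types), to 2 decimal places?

N = 14 tokens, V = 11 types.
Mean frequency = N / V = 14 / 11 = 1.27

1.27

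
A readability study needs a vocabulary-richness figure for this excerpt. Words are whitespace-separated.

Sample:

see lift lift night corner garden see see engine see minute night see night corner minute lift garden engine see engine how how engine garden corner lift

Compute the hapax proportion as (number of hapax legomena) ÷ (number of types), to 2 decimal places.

0.00

Frequencies: see:6, lift:4, engine:4, night:3, corner:3, garden:3, minute:2, how:2
Hapax count = 0; type count = 8.
Ratio = 0 / 8 = 0.00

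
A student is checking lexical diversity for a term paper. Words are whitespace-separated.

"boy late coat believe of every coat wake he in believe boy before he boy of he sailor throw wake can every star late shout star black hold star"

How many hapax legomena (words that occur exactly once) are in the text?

8

Frequencies: boy:3, he:3, star:3, late:2, coat:2, believe:2, of:2, every:2, wake:2, in:1, before:1, sailor:1, throw:1, can:1, shout:1, black:1, hold:1
Hapax (freq=1): before, black, can, hold, in, sailor, shout, throw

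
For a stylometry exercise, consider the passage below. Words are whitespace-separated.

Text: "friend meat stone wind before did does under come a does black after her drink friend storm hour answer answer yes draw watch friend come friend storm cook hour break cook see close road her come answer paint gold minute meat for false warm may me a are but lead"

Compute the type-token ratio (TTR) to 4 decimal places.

0.7200

N = 50 tokens, V = 36 types.
TTR = V / N = 36 / 50 = 0.7200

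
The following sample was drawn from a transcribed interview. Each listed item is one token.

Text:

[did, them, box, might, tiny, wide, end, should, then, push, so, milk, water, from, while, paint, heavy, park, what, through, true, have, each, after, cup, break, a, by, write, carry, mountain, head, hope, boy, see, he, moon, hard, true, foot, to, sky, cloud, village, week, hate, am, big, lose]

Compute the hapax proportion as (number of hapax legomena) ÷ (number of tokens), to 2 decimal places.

0.96

Frequencies: true:2, did:1, them:1, box:1, might:1, tiny:1, wide:1, end:1, should:1, then:1, push:1, so:1, milk:1, water:1, from:1, while:1, paint:1, heavy:1, park:1, what:1, … (28 more, each freq 1)
Hapax count = 47; token count = 49.
Ratio = 47 / 49 = 0.96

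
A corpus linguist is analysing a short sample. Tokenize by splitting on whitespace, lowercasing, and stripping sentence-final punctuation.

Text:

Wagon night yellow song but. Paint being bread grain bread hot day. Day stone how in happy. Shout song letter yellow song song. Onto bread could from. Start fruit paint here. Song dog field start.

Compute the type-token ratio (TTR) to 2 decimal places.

N = 35 tokens, V = 25 types.
TTR = V / N = 25 / 35 = 0.71

0.71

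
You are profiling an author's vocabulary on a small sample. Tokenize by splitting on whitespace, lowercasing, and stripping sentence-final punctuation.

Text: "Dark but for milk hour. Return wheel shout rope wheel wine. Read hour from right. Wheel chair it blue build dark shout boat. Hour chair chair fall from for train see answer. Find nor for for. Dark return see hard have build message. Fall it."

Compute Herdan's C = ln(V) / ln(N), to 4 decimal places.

N = 45, V = 27.
ln(V) = 3.295837, ln(N) = 3.806662
C = 3.295837 / 3.806662 = 0.8658

0.8658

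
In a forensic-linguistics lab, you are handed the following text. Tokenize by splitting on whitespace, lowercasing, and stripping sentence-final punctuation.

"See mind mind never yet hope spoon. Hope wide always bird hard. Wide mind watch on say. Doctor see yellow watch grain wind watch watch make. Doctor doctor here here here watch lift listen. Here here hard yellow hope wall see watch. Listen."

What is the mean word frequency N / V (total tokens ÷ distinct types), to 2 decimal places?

N = 43 tokens, V = 22 types.
Mean frequency = N / V = 43 / 22 = 1.95

1.95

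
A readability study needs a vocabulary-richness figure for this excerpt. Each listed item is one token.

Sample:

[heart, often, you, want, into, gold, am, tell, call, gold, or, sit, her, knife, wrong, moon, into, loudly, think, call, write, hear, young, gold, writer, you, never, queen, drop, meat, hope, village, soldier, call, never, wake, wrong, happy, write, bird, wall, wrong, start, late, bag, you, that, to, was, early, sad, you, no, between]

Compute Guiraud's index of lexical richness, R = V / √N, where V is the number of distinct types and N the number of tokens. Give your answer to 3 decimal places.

N = 54, V = 42.
√N = 7.348469
R = 42 / 7.348469 = 5.715

5.715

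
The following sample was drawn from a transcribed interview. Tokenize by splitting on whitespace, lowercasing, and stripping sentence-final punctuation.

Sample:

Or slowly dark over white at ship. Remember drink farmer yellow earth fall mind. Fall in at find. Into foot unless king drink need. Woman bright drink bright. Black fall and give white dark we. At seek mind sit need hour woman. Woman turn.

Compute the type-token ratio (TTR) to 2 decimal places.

0.70

N = 44 tokens, V = 31 types.
TTR = V / N = 31 / 44 = 0.70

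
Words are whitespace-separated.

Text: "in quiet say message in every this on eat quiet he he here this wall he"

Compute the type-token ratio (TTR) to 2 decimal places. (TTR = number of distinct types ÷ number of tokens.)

N = 16 tokens, V = 11 types.
TTR = V / N = 11 / 16 = 0.69

0.69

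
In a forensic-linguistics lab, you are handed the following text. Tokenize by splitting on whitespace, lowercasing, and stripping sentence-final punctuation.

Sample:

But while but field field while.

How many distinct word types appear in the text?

3

Distinct types: {but, field, while}
V = 3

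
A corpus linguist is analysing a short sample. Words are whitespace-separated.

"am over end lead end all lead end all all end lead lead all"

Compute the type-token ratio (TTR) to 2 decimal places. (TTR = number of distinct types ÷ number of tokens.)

0.36

N = 14 tokens, V = 5 types.
TTR = V / N = 5 / 14 = 0.36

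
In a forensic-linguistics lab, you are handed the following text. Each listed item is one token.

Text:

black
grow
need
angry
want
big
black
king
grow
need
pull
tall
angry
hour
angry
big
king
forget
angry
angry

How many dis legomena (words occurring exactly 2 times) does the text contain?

5

Frequencies: angry:5, black:2, grow:2, need:2, big:2, king:2, want:1, pull:1, tall:1, hour:1, forget:1
Words with frequency 2: big, black, grow, king, need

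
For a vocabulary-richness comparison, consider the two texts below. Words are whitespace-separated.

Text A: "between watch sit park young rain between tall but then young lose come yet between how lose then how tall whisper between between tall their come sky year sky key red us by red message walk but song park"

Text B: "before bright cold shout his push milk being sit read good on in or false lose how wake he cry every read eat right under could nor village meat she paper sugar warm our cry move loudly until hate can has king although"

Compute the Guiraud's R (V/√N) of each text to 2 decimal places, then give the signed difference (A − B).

A: V=24, N=39, R=3.84
B: V=41, N=43, R=6.25
Difference = 3.84 − 6.25 = -2.41

-2.41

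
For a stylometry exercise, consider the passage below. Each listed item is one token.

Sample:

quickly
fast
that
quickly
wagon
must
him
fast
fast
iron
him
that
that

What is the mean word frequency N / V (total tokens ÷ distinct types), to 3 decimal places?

1.857

N = 13 tokens, V = 7 types.
Mean frequency = N / V = 13 / 7 = 1.857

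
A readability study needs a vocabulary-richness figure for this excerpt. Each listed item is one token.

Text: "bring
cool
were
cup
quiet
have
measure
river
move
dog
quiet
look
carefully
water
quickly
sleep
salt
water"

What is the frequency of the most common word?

Frequencies: quiet:2, water:2, bring:1, cool:1, were:1, cup:1, have:1, measure:1, river:1, move:1, dog:1, look:1, carefully:1, quickly:1, sleep:1, salt:1
Most common: 'quiet' with frequency 2.

2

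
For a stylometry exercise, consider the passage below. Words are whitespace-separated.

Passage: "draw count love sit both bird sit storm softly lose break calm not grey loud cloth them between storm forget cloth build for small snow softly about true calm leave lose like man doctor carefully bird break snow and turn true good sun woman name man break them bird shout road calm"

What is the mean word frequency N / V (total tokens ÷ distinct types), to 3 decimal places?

1.405

N = 52 tokens, V = 37 types.
Mean frequency = N / V = 52 / 37 = 1.405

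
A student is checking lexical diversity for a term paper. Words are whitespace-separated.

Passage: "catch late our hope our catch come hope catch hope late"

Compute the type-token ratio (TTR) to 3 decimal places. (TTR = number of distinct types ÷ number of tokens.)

N = 11 tokens, V = 5 types.
TTR = V / N = 5 / 11 = 0.455

0.455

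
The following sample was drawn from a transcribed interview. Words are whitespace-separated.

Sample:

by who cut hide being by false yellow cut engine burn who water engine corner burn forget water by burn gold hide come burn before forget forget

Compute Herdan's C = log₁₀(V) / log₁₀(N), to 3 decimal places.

N = 27, V = 15.
log₁₀(V) = 1.176091, log₁₀(N) = 1.431364
C = 1.176091 / 1.431364 = 0.822

0.822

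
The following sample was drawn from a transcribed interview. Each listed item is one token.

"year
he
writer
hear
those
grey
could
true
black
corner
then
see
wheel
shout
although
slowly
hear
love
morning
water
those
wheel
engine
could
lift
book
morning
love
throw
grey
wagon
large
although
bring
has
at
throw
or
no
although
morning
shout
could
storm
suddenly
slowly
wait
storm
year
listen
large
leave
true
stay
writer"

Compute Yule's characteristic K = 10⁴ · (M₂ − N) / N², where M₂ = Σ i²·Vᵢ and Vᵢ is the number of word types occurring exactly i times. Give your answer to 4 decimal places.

Frequencies: could:3, although:3, morning:3, year:2, writer:2, hear:2, those:2, grey:2, true:2, wheel:2, shout:2, slowly:2, love:2, throw:2, large:2, storm:2, he:1, black:1, corner:1, then:1, … (16 more, each freq 1)
N = 55. Frequency spectrum: V_1=20, V_2=13, V_3=3
M₂ = 1²·20 + 2²·13 + 3²·3 = 99
K = 10000 × (99 − 55) / 55² = 145.4545

145.4545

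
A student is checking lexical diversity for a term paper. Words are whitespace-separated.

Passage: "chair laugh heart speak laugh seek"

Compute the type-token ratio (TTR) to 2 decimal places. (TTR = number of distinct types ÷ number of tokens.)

N = 6 tokens, V = 5 types.
TTR = V / N = 5 / 6 = 0.83

0.83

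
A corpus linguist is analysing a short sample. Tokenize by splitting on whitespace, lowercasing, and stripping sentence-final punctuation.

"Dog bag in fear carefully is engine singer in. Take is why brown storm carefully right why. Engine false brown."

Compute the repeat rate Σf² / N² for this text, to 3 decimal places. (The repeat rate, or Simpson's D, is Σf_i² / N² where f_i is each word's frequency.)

Frequencies: in:2, carefully:2, is:2, engine:2, why:2, brown:2, dog:1, bag:1, fear:1, singer:1, take:1, storm:1, right:1, false:1
Σf² = 32; N² = 400
Repeat rate = 32 / 400 = 0.080

0.080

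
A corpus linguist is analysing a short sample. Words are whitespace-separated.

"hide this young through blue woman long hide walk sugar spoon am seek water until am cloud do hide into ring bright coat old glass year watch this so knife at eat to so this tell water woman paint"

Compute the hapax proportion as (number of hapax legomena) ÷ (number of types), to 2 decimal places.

0.81

Frequencies: hide:3, this:3, woman:2, am:2, water:2, so:2, young:1, through:1, blue:1, long:1, walk:1, sugar:1, spoon:1, seek:1, until:1, cloud:1, do:1, into:1, ring:1, bright:1, … (11 more, each freq 1)
Hapax count = 25; type count = 31.
Ratio = 25 / 31 = 0.81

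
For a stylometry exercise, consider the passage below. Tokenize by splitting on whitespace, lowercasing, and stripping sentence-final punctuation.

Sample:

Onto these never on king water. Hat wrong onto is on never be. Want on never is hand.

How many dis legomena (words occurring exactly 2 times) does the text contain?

2

Frequencies: never:3, on:3, onto:2, is:2, these:1, king:1, water:1, hat:1, wrong:1, be:1, want:1, hand:1
Words with frequency 2: is, onto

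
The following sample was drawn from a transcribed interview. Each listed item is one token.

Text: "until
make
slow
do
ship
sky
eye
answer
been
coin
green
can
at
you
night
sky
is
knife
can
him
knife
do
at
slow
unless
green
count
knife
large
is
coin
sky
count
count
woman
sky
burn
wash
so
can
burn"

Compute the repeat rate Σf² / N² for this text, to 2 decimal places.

0.05

Frequencies: sky:4, can:3, knife:3, count:3, slow:2, do:2, coin:2, green:2, at:2, is:2, burn:2, until:1, make:1, ship:1, eye:1, answer:1, been:1, you:1, night:1, him:1, … (5 more, each freq 1)
Σf² = 85; N² = 1681
Repeat rate = 85 / 1681 = 0.05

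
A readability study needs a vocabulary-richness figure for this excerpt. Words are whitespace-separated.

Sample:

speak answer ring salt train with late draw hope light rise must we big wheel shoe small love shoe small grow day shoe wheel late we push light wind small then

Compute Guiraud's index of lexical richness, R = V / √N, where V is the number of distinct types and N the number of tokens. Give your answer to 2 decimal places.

4.13

N = 31, V = 23.
√N = 5.567764
R = 23 / 5.567764 = 4.13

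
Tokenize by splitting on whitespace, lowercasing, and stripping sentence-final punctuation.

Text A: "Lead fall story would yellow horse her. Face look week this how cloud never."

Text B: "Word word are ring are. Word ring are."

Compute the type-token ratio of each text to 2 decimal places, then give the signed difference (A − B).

TTR(A) = 14/14 = 1.00
TTR(B) = 3/8 = 0.38
Difference = 1.00 − 0.38 = 0.62

0.62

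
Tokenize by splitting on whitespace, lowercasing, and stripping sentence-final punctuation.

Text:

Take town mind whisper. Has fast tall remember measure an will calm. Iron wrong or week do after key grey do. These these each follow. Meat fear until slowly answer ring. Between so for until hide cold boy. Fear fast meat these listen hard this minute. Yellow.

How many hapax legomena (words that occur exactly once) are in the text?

34

Frequencies: these:3, fast:2, do:2, meat:2, fear:2, until:2, take:1, town:1, mind:1, whisper:1, has:1, tall:1, remember:1, measure:1, an:1, will:1, calm:1, iron:1, wrong:1, or:1, … (20 more, each freq 1)
Hapax (freq=1): after, an, answer, between, boy, calm, cold, each, follow, for, grey, hard, has, hide, iron, key, listen, measure, mind, minute, or, remember, ring, slowly, so, take, tall, this, town, week, whisper, will, wrong, yellow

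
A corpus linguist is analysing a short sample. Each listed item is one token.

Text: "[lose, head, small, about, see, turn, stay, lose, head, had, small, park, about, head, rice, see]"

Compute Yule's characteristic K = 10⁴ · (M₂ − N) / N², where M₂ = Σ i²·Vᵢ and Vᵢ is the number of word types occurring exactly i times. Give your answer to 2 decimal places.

546.88

Frequencies: head:3, lose:2, small:2, about:2, see:2, turn:1, stay:1, had:1, park:1, rice:1
N = 16. Frequency spectrum: V_1=5, V_2=4, V_3=1
M₂ = 1²·5 + 2²·4 + 3²·1 = 30
K = 10000 × (30 − 16) / 16² = 546.88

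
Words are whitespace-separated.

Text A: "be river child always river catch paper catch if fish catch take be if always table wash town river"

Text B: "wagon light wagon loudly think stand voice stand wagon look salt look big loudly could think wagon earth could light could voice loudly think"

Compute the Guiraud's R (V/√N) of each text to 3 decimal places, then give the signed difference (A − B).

0.508

A: V=12, N=19, R=2.753
B: V=11, N=24, R=2.245
Difference = 2.753 − 2.245 = 0.508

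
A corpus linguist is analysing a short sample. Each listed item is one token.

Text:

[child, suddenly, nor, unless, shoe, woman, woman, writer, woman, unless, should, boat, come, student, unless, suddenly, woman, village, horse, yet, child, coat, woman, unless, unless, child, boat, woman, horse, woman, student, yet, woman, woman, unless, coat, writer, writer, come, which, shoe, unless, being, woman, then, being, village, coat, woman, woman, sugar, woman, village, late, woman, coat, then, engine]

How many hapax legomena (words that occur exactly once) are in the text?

Frequencies: woman:14, unless:7, coat:4, child:3, writer:3, village:3, suddenly:2, shoe:2, boat:2, come:2, student:2, horse:2, yet:2, being:2, then:2, nor:1, should:1, which:1, sugar:1, late:1, … (1 more, each freq 1)
Hapax (freq=1): engine, late, nor, should, sugar, which

6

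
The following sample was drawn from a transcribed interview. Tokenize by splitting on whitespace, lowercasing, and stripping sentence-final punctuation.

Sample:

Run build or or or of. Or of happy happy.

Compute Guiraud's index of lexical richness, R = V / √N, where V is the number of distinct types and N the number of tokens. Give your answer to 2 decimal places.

N = 10, V = 5.
√N = 3.162278
R = 5 / 3.162278 = 1.58

1.58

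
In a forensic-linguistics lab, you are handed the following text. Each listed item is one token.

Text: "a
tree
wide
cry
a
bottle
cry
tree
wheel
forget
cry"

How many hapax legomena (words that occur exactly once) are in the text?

Frequencies: cry:3, a:2, tree:2, wide:1, bottle:1, wheel:1, forget:1
Hapax (freq=1): bottle, forget, wheel, wide

4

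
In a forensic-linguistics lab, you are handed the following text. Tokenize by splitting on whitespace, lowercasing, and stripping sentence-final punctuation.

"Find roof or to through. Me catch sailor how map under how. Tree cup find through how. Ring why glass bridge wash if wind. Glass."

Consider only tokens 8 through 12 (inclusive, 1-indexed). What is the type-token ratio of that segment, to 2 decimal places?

0.80

Segment tokens 8–12: sailor, how, map, under, how
Segment N = 5, segment V = 4.
TTR = 4 / 5 = 0.80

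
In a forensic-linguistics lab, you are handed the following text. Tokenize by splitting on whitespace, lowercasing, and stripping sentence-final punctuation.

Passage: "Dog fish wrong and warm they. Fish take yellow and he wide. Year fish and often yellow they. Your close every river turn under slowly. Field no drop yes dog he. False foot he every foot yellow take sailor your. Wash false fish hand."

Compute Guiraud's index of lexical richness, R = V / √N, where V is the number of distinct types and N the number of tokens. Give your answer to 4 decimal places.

N = 44, V = 28.
√N = 6.633250
R = 28 / 6.633250 = 4.2212

4.2212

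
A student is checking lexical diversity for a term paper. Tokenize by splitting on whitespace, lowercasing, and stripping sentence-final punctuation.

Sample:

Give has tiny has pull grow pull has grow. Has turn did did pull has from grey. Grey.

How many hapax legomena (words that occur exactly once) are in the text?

Frequencies: has:5, pull:3, grow:2, did:2, grey:2, give:1, tiny:1, turn:1, from:1
Hapax (freq=1): from, give, tiny, turn

4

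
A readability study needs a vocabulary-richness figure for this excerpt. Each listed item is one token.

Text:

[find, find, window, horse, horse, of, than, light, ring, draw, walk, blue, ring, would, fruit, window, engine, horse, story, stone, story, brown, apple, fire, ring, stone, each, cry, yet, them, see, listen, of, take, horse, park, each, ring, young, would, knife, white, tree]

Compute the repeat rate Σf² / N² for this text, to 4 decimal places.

Frequencies: horse:4, ring:4, find:2, window:2, of:2, would:2, story:2, stone:2, each:2, than:1, light:1, draw:1, walk:1, blue:1, fruit:1, engine:1, brown:1, apple:1, fire:1, cry:1, … (10 more, each freq 1)
Σf² = 81; N² = 1849
Repeat rate = 81 / 1849 = 0.0438

0.0438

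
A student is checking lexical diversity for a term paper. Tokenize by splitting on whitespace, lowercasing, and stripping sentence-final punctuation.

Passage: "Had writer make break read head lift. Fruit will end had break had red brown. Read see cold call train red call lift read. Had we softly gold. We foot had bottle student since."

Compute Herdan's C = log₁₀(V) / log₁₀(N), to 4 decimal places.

N = 34, V = 23.
log₁₀(V) = 1.361728, log₁₀(N) = 1.531479
C = 1.361728 / 1.531479 = 0.8892

0.8892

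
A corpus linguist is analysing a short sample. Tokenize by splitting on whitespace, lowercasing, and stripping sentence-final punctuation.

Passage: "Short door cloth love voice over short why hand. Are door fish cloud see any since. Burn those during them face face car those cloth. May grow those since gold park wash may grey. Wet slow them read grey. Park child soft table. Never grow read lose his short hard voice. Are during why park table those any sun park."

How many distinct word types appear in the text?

Distinct types: {any, are, burn, car, child, cloth, cloud, door, during, face, fish, gold, grey, grow, hand, hard, his, lose, love, may, never, over, park, read, see, short, since, slow, soft, sun, table, them, those, voice, wash, wet, why}
V = 37

37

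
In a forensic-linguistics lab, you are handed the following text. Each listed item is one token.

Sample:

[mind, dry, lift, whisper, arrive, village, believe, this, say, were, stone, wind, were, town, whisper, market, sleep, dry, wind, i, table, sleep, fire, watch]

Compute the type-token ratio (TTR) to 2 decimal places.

N = 24 tokens, V = 19 types.
TTR = V / N = 19 / 24 = 0.79

0.79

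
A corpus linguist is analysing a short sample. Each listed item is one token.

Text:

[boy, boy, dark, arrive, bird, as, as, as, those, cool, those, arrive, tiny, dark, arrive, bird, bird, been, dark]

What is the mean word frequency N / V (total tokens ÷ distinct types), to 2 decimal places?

2.11

N = 19 tokens, V = 9 types.
Mean frequency = N / V = 19 / 9 = 2.11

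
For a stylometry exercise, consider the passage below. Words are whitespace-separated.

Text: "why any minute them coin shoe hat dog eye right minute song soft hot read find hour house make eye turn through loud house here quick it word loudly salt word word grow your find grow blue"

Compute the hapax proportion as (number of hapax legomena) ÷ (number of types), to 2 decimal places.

0.80

Frequencies: word:3, minute:2, eye:2, find:2, house:2, grow:2, why:1, any:1, them:1, coin:1, shoe:1, hat:1, dog:1, right:1, song:1, soft:1, hot:1, read:1, hour:1, make:1, … (10 more, each freq 1)
Hapax count = 24; type count = 30.
Ratio = 24 / 30 = 0.80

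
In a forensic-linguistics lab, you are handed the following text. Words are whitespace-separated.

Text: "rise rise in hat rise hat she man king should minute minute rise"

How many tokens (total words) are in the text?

Tokens: rise, rise, in, hat, rise, hat, she, man, king, should, minute, minute, rise
N = 13

13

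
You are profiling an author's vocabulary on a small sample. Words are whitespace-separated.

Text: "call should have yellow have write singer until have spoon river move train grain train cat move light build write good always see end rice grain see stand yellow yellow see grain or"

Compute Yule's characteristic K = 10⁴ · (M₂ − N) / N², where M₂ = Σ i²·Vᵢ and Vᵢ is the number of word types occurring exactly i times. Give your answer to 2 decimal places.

275.48

Frequencies: have:3, yellow:3, grain:3, see:3, write:2, move:2, train:2, call:1, should:1, singer:1, until:1, spoon:1, river:1, cat:1, light:1, build:1, good:1, always:1, end:1, rice:1, … (2 more, each freq 1)
N = 33. Frequency spectrum: V_1=15, V_2=3, V_3=4
M₂ = 1²·15 + 2²·3 + 3²·4 = 63
K = 10000 × (63 − 33) / 33² = 275.48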